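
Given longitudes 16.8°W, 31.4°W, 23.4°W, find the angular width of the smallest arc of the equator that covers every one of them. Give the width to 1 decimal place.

14.6°

Sort the longitudes: -31.4°, -23.4°, -16.8°.
Eastward gaps between consecutive values (wrapping around): 8.0°, 6.6°, 345.4°.
Largest gap = 345.4° ⇒ minimal covering band is its complement: 360° − 345.4° = 14.6°.
Band runs from -31.4° eastward to -16.8°.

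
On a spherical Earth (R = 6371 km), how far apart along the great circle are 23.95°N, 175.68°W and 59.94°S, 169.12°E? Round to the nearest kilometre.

9431 km

Δλ = 169.12 − -175.68 = 344.80°; wrapped into (−180°, 180°]: -15.20°.
Δφ = -59.94 − 23.95 = -83.89°.
a = sin²(Δφ/2) + cos φ₁ · cos φ₂ · sin²(Δλ/2) = 0.454789.
c = 2·atan2(√a, √(1−a)) = 1.48025 rad → d = 6371·c ≈ 9430.67 km.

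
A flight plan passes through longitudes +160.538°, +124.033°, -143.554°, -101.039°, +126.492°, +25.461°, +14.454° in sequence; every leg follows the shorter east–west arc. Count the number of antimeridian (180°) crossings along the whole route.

2

Leg 1: +160.538° → +124.033°, shortest Δλ = -36.505° (west) — does not cross 180°.
Leg 2: +124.033° → -143.554°, shortest Δλ = 92.413° (east) — crosses 180°.
Leg 3: -143.554° → -101.039°, shortest Δλ = 42.515° (east) — does not cross 180°.
Leg 4: -101.039° → +126.492°, shortest Δλ = -132.469° (west) — crosses 180°.
Leg 5: +126.492° → +25.461°, shortest Δλ = -101.031° (west) — does not cross 180°.
Leg 6: +25.461° → +14.454°, shortest Δλ = -11.007° (west) — does not cross 180°.
Total crossings: 2.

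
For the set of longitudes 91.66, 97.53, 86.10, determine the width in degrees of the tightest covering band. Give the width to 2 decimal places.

11.43°

Sort the longitudes: +86.10°, +91.66°, +97.53°.
Eastward gaps between consecutive values (wrapping around): 5.56°, 5.87°, 348.57°.
Largest gap = 348.57° ⇒ minimal covering band is its complement: 360° − 348.57° = 11.43°.
Band runs from +86.10° eastward to +97.53°.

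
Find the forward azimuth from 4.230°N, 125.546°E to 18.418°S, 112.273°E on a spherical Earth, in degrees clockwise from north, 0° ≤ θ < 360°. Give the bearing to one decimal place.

209.6°

Δλ = 112.273 − 125.546 = -13.273°.
θ = atan2( sin Δλ · cos φ₂ , cos φ₁ · sin φ₂ − sin φ₁ · cos φ₂ · cos Δλ )
  = atan2(-0.21783, -0.38320) = -150.384° → normalised to [0°, 360°): 209.616°.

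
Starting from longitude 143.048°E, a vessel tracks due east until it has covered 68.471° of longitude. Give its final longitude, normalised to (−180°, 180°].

148.481°W

Start at +143.048°; shift +68.471° → +211.519°.
+211.519° lies outside (−180°, 180°]; subtract 360° → -148.481°.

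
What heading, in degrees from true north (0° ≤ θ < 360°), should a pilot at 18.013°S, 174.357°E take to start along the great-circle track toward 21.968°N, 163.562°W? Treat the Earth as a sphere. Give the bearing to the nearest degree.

Δλ = -163.562 − 174.357 = -337.919°; wrapped into (−180°, 180°]: 22.081°.
θ = atan2( sin Δλ · cos φ₂ , cos φ₁ · sin φ₂ − sin φ₁ · cos φ₂ · cos Δλ )
  = atan2(0.34862, 0.62150) = 29.290° → normalised to [0°, 360°): 29.290°.

29°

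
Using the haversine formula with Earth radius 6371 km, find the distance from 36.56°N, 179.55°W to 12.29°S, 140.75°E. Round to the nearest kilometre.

Δλ = 140.75 − -179.55 = 320.30°; wrapped into (−180°, 180°]: -39.70°.
Δφ = -12.29 − 36.56 = -48.85°.
a = sin²(Δφ/2) + cos φ₁ · cos φ₂ · sin²(Δλ/2) = 0.261474.
c = 2·atan2(√a, √(1−a)) = 1.07350 rad → d = 6371·c ≈ 6839.27 km.

6839 km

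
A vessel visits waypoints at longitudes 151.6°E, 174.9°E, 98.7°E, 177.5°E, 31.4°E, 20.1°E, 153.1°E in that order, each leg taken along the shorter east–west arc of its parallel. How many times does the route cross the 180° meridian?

0

Leg 1: +151.6° → +174.9°, shortest Δλ = 23.3° (east) — does not cross 180°.
Leg 2: +174.9° → +98.7°, shortest Δλ = -76.2° (west) — does not cross 180°.
Leg 3: +98.7° → +177.5°, shortest Δλ = 78.8° (east) — does not cross 180°.
Leg 4: +177.5° → +31.4°, shortest Δλ = -146.1° (west) — does not cross 180°.
Leg 5: +31.4° → +20.1°, shortest Δλ = -11.3° (west) — does not cross 180°.
Leg 6: +20.1° → +153.1°, shortest Δλ = 133.0° (east) — does not cross 180°.
Total crossings: 0.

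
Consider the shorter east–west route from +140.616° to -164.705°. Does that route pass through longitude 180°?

Naïve |-164.705 − 140.616| = 305.321° > 180°, so the shorter arc goes the other way round — across 180°.
Signed shortest Δλ = ((-164.705 − 140.616 + 180) mod 360) − 180 = 54.679°.
Going east by 54.679° from +140.616° passes through 180° before reaching -164.705°.

Yes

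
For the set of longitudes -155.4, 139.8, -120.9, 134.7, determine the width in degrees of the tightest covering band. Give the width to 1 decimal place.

Sort the longitudes: -155.4°, -120.9°, +134.7°, +139.8°.
Eastward gaps between consecutive values (wrapping around): 34.5°, 255.6°, 5.1°, 64.8°.
Largest gap = 255.6° ⇒ minimal covering band is its complement: 360° − 255.6° = 104.4°.
Band runs from +134.7° eastward to -120.9°, crossing the antimeridian.

104.4°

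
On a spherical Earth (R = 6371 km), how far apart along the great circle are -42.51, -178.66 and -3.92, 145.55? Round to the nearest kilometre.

5560 km

Δλ = 145.55 − -178.66 = 324.21°; wrapped into (−180°, 180°]: -35.79°.
Δφ = -3.92 − -42.51 = 38.59°.
a = sin²(Δφ/2) + cos φ₁ · cos φ₂ · sin²(Δλ/2) = 0.178623.
c = 2·atan2(√a, √(1−a)) = 0.87271 rad → d = 6371·c ≈ 5560.02 km.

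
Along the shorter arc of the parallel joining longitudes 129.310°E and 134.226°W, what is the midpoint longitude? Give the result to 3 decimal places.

177.542°E

Signed shortest Δλ from +129.310° to -134.226° is +96.464°.
Midpoint longitude = +129.310° + (+96.464°)/2 = +129.310° + 48.232° = +177.542°.
(The naïve average (+129.310 + -134.226)/2 = -2.458° is on the wrong side of the globe.)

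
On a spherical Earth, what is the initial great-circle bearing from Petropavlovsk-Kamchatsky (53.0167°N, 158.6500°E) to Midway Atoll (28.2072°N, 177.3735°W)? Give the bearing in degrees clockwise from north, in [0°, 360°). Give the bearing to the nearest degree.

135°

Δλ = -177.3735 − 158.6500 = -336.0235°; wrapped into (−180°, 180°]: 23.9765°.
θ = atan2( sin Δλ · cos φ₂ , cos φ₁ · sin φ₂ − sin φ₁ · cos φ₂ · cos Δλ )
  = atan2(0.35810, -0.35886) = 135.060° → normalised to [0°, 360°): 135.060°.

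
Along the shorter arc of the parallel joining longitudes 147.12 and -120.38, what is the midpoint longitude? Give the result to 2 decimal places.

-166.63°

Signed shortest Δλ from +147.12° to -120.38° is +92.50°.
Midpoint longitude = +147.12° + (+92.50°)/2 = +147.12° + 46.25° = +193.37°.
Normalise into (−180°, 180°]: -166.63°.
(The naïve average (+147.12 + -120.38)/2 = 13.37° is on the wrong side of the globe.)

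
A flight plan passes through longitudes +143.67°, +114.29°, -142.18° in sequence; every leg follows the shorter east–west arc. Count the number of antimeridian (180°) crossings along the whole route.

1

Leg 1: +143.67° → +114.29°, shortest Δλ = -29.38° (west) — does not cross 180°.
Leg 2: +114.29° → -142.18°, shortest Δλ = 103.53° (east) — crosses 180°.
Total crossings: 1.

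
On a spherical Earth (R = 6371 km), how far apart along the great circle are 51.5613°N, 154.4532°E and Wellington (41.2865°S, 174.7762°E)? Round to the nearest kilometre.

Δλ = 174.7762 − 154.4532 = 20.3230°.
Δφ = -41.2865 − 51.5613 = -92.8478°.
a = sin²(Δφ/2) + cos φ₁ · cos φ₂ · sin²(Δλ/2) = 0.539381.
c = 2·atan2(√a, √(1−a)) = 1.64964 rad → d = 6371·c ≈ 10509.86 km.

10510 km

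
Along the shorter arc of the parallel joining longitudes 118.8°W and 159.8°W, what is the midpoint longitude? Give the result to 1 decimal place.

Signed shortest Δλ from -118.8° to -159.8° is -41.0°.
Midpoint longitude = -118.8° + (-41.0°)/2 = -118.8° − 20.5° = -139.3°.

139.3°W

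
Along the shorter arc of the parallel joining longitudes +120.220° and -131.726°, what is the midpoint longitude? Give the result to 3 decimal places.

+174.247°

Signed shortest Δλ from +120.220° to -131.726° is +108.054°.
Midpoint longitude = +120.220° + (+108.054°)/2 = +120.220° + 54.027° = +174.247°.
(The naïve average (+120.220 + -131.726)/2 = -5.753° is on the wrong side of the globe.)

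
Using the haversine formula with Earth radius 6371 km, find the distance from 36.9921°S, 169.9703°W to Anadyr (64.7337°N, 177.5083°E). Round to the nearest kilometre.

Δλ = 177.5083 − -169.9703 = 347.4786°; wrapped into (−180°, 180°]: -12.5214°.
Δφ = 64.7337 − -36.9921 = 101.7258°.
a = sin²(Δφ/2) + cos φ₁ · cos φ₂ · sin²(Δλ/2) = 0.605668.
c = 2·atan2(√a, √(1−a)) = 1.78374 rad → d = 6371·c ≈ 11364.20 km.

11364 km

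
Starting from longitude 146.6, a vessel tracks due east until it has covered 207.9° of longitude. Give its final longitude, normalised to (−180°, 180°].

-5.5°

Start at +146.6°; shift +207.9° → +354.5°.
+354.5° lies outside (−180°, 180°]; subtract 360° → -5.5°.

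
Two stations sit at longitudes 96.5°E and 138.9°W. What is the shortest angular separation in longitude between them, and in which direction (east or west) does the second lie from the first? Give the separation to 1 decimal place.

Raw difference: -138.9 − 96.5 = -235.4°.
Normalise into (−180°, 180°]: -235.4° + 360° = 124.6°.
Positive ⇒ the second point lies to the east; separation 124.6°.

124.6° east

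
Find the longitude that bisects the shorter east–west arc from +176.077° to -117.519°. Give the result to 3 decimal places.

-150.721°

Signed shortest Δλ from +176.077° to -117.519° is +66.404°.
Midpoint longitude = +176.077° + (+66.404°)/2 = +176.077° + 33.202° = +209.279°.
Normalise into (−180°, 180°]: -150.721°.
(The naïve average (+176.077 + -117.519)/2 = 29.279° is on the wrong side of the globe.)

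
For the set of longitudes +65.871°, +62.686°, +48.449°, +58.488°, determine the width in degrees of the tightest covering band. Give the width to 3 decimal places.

Sort the longitudes: +48.449°, +58.488°, +62.686°, +65.871°.
Eastward gaps between consecutive values (wrapping around): 10.039°, 4.198°, 3.185°, 342.578°.
Largest gap = 342.578° ⇒ minimal covering band is its complement: 360° − 342.578° = 17.422°.
Band runs from +48.449° eastward to +65.871°.

17.422°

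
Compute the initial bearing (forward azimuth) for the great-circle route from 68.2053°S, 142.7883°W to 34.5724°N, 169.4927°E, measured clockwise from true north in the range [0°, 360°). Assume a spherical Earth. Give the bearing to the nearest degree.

Δλ = 169.4927 − -142.7883 = 312.2810°; wrapped into (−180°, 180°]: -47.7190°.
θ = atan2( sin Δλ · cos φ₂ , cos φ₁ · sin φ₂ − sin φ₁ · cos φ₂ · cos Δλ )
  = atan2(-0.60920, 0.72505) = -40.038° → normalised to [0°, 360°): 319.962°.

320°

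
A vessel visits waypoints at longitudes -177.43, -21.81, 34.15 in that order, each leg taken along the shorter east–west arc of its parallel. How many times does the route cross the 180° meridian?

Leg 1: -177.43° → -21.81°, shortest Δλ = 155.62° (east) — does not cross 180°.
Leg 2: -21.81° → +34.15°, shortest Δλ = 55.96° (east) — does not cross 180°.
Total crossings: 0.

0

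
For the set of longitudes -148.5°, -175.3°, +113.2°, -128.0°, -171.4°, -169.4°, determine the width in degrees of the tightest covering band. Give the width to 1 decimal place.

118.8°

Sort the longitudes: -175.3°, -171.4°, -169.4°, -148.5°, -128.0°, +113.2°.
Eastward gaps between consecutive values (wrapping around): 3.9°, 2.0°, 20.9°, 20.5°, 241.2°, 71.5°.
Largest gap = 241.2° ⇒ minimal covering band is its complement: 360° − 241.2° = 118.8°.
Band runs from +113.2° eastward to -128.0°, crossing the antimeridian.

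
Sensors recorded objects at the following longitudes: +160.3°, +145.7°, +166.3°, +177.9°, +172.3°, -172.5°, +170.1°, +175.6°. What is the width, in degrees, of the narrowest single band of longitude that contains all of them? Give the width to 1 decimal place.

Sort the longitudes: -172.5°, +145.7°, +160.3°, +166.3°, +170.1°, +172.3°, +175.6°, +177.9°.
Eastward gaps between consecutive values (wrapping around): 318.2°, 14.6°, 6.0°, 3.8°, 2.2°, 3.3°, 2.3°, 9.6°.
Largest gap = 318.2° ⇒ minimal covering band is its complement: 360° − 318.2° = 41.8°.
Band runs from +145.7° eastward to -172.5°, crossing the antimeridian.

41.8°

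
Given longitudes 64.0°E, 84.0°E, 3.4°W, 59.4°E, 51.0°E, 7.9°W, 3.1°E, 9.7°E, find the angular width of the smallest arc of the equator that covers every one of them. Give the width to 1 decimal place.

Sort the longitudes: -7.9°, -3.4°, +3.1°, +9.7°, +51.0°, +59.4°, +64.0°, +84.0°.
Eastward gaps between consecutive values (wrapping around): 4.5°, 6.5°, 6.6°, 41.3°, 8.4°, 4.6°, 20.0°, 268.1°.
Largest gap = 268.1° ⇒ minimal covering band is its complement: 360° − 268.1° = 91.9°.
Band runs from -7.9° eastward to +84.0°.

91.9°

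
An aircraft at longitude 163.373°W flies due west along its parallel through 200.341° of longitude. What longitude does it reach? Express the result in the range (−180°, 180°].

Start at -163.373°; shift −200.341° → -363.714°.
-363.714° lies outside (−180°, 180°]; add 360° → -3.714°.

3.714°W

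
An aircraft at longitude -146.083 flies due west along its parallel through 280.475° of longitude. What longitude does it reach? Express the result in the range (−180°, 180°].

-66.558°

Start at -146.083°; shift −280.475° → -426.558°.
-426.558° lies outside (−180°, 180°]; add 360° → -66.558°.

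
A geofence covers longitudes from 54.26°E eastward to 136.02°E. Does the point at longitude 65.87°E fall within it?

Band width going east from +54.26° to +136.02°: ((136.02 − 54.26) mod 360) = 81.76°.
Offset of +65.87° east of the west edge: ((65.87 − 54.26) mod 360) = 11.61°.
11.61° ≤ 81.76° ⇒ inside.

Yes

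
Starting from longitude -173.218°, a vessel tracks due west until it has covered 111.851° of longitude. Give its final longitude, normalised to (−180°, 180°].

+74.931°

Start at -173.218°; shift −111.851° → -285.069°.
-285.069° lies outside (−180°, 180°]; add 360° → +74.931°.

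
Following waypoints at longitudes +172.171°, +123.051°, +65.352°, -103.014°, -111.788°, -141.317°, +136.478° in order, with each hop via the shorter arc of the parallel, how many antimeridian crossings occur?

Leg 1: +172.171° → +123.051°, shortest Δλ = -49.12° (west) — does not cross 180°.
Leg 2: +123.051° → +65.352°, shortest Δλ = -57.699° (west) — does not cross 180°.
Leg 3: +65.352° → -103.014°, shortest Δλ = -168.366° (west) — does not cross 180°.
Leg 4: -103.014° → -111.788°, shortest Δλ = -8.774° (west) — does not cross 180°.
Leg 5: -111.788° → -141.317°, shortest Δλ = -29.529° (west) — does not cross 180°.
Leg 6: -141.317° → +136.478°, shortest Δλ = -82.205° (west) — crosses 180°.
Total crossings: 1.

1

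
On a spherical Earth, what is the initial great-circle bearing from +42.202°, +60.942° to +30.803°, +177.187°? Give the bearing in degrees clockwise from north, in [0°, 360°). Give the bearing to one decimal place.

Δλ = 177.187 − 60.942 = 116.245°.
θ = atan2( sin Δλ · cos φ₂ , cos φ₁ · sin φ₂ − sin φ₁ · cos φ₂ · cos Δλ )
  = atan2(0.77039, 0.63449) = 50.525° → normalised to [0°, 360°): 50.525°.

50.5°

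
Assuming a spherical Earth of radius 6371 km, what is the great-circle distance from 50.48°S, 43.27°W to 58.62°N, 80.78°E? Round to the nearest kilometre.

16410 km

Δλ = 80.78 − -43.27 = 124.05°.
Δφ = 58.62 − -50.48 = 109.10°.
a = sin²(Δφ/2) + cos φ₁ · cos φ₂ · sin²(Δλ/2) = 0.922051.
c = 2·atan2(√a, √(1−a)) = 2.57568 rad → d = 6371·c ≈ 16409.68 km.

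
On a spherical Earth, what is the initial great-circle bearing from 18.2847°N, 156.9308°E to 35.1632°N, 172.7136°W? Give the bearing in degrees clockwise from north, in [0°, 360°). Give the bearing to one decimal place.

Δλ = -172.7136 − 156.9308 = -329.6444°; wrapped into (−180°, 180°]: 30.3556°.
θ = atan2( sin Δλ · cos φ₂ , cos φ₁ · sin φ₂ − sin φ₁ · cos φ₂ · cos Δλ )
  = atan2(0.41314, 0.32551) = 51.766° → normalised to [0°, 360°): 51.766°.

51.8°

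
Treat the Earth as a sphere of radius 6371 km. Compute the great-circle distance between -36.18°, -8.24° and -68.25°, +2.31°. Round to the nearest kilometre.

Δλ = 2.31 − -8.24 = 10.55°.
Δφ = -68.25 − -36.18 = -32.07°.
a = sin²(Δφ/2) + cos φ₁ · cos φ₂ · sin²(Δλ/2) = 0.078828.
c = 2·atan2(√a, √(1−a)) = 0.56918 rad → d = 6371·c ≈ 3626.24 km.

3626 km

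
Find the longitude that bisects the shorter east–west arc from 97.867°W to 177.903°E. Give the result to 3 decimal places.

Signed shortest Δλ from -97.867° to +177.903° is -84.230°.
Midpoint longitude = -97.867° + (-84.230°)/2 = -97.867° − 42.115° = -139.982°.
(The naïve average (-97.867 + +177.903)/2 = 40.018° is on the wrong side of the globe.)

139.982°W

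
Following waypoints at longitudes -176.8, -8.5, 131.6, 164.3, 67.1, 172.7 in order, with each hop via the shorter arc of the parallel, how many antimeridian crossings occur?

Leg 1: -176.8° → -8.5°, shortest Δλ = 168.3° (east) — does not cross 180°.
Leg 2: -8.5° → +131.6°, shortest Δλ = 140.1° (east) — does not cross 180°.
Leg 3: +131.6° → +164.3°, shortest Δλ = 32.7° (east) — does not cross 180°.
Leg 4: +164.3° → +67.1°, shortest Δλ = -97.2° (west) — does not cross 180°.
Leg 5: +67.1° → +172.7°, shortest Δλ = 105.6° (east) — does not cross 180°.
Total crossings: 0.

0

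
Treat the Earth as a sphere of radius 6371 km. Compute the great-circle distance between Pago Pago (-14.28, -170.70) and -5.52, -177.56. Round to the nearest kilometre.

1230 km

Δλ = -177.56 − -170.70 = -6.86°.
Δφ = -5.52 − -14.28 = 8.76°.
a = sin²(Δφ/2) + cos φ₁ · cos φ₂ · sin²(Δλ/2) = 0.009285.
c = 2·atan2(√a, √(1−a)) = 0.19302 rad → d = 6371·c ≈ 1229.73 km.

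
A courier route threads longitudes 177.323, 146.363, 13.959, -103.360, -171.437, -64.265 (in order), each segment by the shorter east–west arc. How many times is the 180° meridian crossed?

Leg 1: +177.323° → +146.363°, shortest Δλ = -30.96° (west) — does not cross 180°.
Leg 2: +146.363° → +13.959°, shortest Δλ = -132.404° (west) — does not cross 180°.
Leg 3: +13.959° → -103.360°, shortest Δλ = -117.319° (west) — does not cross 180°.
Leg 4: -103.360° → -171.437°, shortest Δλ = -68.077° (west) — does not cross 180°.
Leg 5: -171.437° → -64.265°, shortest Δλ = 107.172° (east) — does not cross 180°.
Total crossings: 0.

0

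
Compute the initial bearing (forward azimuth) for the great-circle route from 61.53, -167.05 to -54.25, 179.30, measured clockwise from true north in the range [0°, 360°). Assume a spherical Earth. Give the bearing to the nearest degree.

Δλ = 179.30 − -167.05 = 346.35°; wrapped into (−180°, 180°]: -13.65°.
θ = atan2( sin Δλ · cos φ₂ , cos φ₁ · sin φ₂ − sin φ₁ · cos φ₂ · cos Δλ )
  = atan2(-0.13788, -0.88596) = -171.154° → normalised to [0°, 360°): 188.846°.

189°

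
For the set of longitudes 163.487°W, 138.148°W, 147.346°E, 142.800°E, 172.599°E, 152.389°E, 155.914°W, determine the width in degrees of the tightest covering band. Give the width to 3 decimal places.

Sort the longitudes: -163.487°, -155.914°, -138.148°, +142.800°, +147.346°, +152.389°, +172.599°.
Eastward gaps between consecutive values (wrapping around): 7.573°, 17.766°, 280.948°, 4.546°, 5.043°, 20.210°, 23.914°.
Largest gap = 280.948° ⇒ minimal covering band is its complement: 360° − 280.948° = 79.052°.
Band runs from +142.800° eastward to -138.148°, crossing the antimeridian.

79.052°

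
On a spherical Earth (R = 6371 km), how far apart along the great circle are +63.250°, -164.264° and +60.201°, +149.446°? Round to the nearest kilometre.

Δλ = 149.446 − -164.264 = 313.710°; wrapped into (−180°, 180°]: -46.290°.
Δφ = 60.201 − 63.250 = -3.049°.
a = sin²(Δφ/2) + cos φ₁ · cos φ₂ · sin²(Δλ/2) = 0.035265.
c = 2·atan2(√a, √(1−a)) = 0.37783 rad → d = 6371·c ≈ 2407.12 km.

2407 km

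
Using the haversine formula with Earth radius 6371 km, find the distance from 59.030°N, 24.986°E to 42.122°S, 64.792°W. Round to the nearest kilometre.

Δλ = -64.792 − 24.986 = -89.778°.
Δφ = -42.122 − 59.030 = -101.152°.
a = sin²(Δφ/2) + cos φ₁ · cos φ₂ · sin²(Δλ/2) = 0.786807.
c = 2·atan2(√a, √(1−a)) = 2.18171 rad → d = 6371·c ≈ 13899.66 km.

13900 km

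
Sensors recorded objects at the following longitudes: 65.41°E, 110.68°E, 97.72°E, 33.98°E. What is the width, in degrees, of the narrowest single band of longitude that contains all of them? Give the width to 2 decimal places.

76.70°

Sort the longitudes: +33.98°, +65.41°, +97.72°, +110.68°.
Eastward gaps between consecutive values (wrapping around): 31.43°, 32.31°, 12.96°, 283.30°.
Largest gap = 283.30° ⇒ minimal covering band is its complement: 360° − 283.30° = 76.70°.
Band runs from +33.98° eastward to +110.68°.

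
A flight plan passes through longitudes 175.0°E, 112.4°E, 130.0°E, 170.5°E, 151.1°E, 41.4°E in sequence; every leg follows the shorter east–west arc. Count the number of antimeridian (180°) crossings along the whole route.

Leg 1: +175.0° → +112.4°, shortest Δλ = -62.6° (west) — does not cross 180°.
Leg 2: +112.4° → +130.0°, shortest Δλ = 17.6° (east) — does not cross 180°.
Leg 3: +130.0° → +170.5°, shortest Δλ = 40.5° (east) — does not cross 180°.
Leg 4: +170.5° → +151.1°, shortest Δλ = -19.4° (west) — does not cross 180°.
Leg 5: +151.1° → +41.4°, shortest Δλ = -109.7° (west) — does not cross 180°.
Total crossings: 0.

0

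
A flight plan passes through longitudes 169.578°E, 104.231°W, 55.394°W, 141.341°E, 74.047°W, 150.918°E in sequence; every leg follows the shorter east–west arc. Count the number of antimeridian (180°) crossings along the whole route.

4

Leg 1: +169.578° → -104.231°, shortest Δλ = 86.191° (east) — crosses 180°.
Leg 2: -104.231° → -55.394°, shortest Δλ = 48.837° (east) — does not cross 180°.
Leg 3: -55.394° → +141.341°, shortest Δλ = -163.265° (west) — crosses 180°.
Leg 4: +141.341° → -74.047°, shortest Δλ = 144.612° (east) — crosses 180°.
Leg 5: -74.047° → +150.918°, shortest Δλ = -135.035° (west) — crosses 180°.
Total crossings: 4.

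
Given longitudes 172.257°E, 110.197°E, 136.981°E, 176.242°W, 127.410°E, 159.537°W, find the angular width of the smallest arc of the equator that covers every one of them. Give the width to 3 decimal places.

Sort the longitudes: -176.242°, -159.537°, +110.197°, +127.410°, +136.981°, +172.257°.
Eastward gaps between consecutive values (wrapping around): 16.705°, 269.734°, 17.213°, 9.571°, 35.276°, 11.501°.
Largest gap = 269.734° ⇒ minimal covering band is its complement: 360° − 269.734° = 90.266°.
Band runs from +110.197° eastward to -159.537°, crossing the antimeridian.

90.266°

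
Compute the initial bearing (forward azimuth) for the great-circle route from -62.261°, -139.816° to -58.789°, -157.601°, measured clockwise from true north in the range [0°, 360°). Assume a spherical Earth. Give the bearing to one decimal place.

Δλ = -157.601 − -139.816 = -17.785°.
θ = atan2( sin Δλ · cos φ₂ , cos φ₁ · sin φ₂ − sin φ₁ · cos φ₂ · cos Δλ )
  = atan2(-0.15828, 0.03864) = -76.280° → normalised to [0°, 360°): 283.720°.

283.7°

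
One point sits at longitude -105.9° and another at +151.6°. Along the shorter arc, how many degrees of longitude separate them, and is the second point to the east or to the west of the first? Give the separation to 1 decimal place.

102.5° west

Raw difference: 151.6 − -105.9 = 257.5°.
Normalise into (−180°, 180°]: 257.5° − 360° = -102.5°.
Negative ⇒ the second point lies to the west; separation 102.5°.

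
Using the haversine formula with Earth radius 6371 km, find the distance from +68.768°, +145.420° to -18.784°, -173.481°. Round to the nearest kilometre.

Δλ = -173.481 − 145.420 = -318.901°; wrapped into (−180°, 180°]: 41.099°.
Δφ = -18.784 − 68.768 = -87.552°.
a = sin²(Δφ/2) + cos φ₁ · cos φ₂ · sin²(Δλ/2) = 0.520888.
c = 2·atan2(√a, √(1−a)) = 1.61258 rad → d = 6371·c ≈ 10273.78 km.

10274 km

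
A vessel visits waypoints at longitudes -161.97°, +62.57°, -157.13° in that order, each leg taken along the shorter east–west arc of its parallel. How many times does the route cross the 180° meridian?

2

Leg 1: -161.97° → +62.57°, shortest Δλ = -135.46° (west) — crosses 180°.
Leg 2: +62.57° → -157.13°, shortest Δλ = 140.3° (east) — crosses 180°.
Total crossings: 2.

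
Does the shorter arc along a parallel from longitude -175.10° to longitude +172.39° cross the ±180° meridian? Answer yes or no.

Yes

Naïve |172.39 − -175.10| = 347.49° > 180°, so the shorter arc goes the other way round — across 180°.
Signed shortest Δλ = ((172.39 − -175.10 + 180) mod 360) − 180 = -12.51°.
Going west by 12.51° from -175.10° passes through 180° before reaching +172.39°.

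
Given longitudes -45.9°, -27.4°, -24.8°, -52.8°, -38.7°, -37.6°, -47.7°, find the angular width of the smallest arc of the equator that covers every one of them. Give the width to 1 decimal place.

Sort the longitudes: -52.8°, -47.7°, -45.9°, -38.7°, -37.6°, -27.4°, -24.8°.
Eastward gaps between consecutive values (wrapping around): 5.1°, 1.8°, 7.2°, 1.1°, 10.2°, 2.6°, 332.0°.
Largest gap = 332.0° ⇒ minimal covering band is its complement: 360° − 332.0° = 28.0°.
Band runs from -52.8° eastward to -24.8°.

28.0°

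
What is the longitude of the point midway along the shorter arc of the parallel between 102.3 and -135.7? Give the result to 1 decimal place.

Signed shortest Δλ from +102.3° to -135.7° is +122.0°.
Midpoint longitude = +102.3° + (+122.0°)/2 = +102.3° + 61.0° = +163.3°.
(The naïve average (+102.3 + -135.7)/2 = -16.7° is on the wrong side of the globe.)

+163.3°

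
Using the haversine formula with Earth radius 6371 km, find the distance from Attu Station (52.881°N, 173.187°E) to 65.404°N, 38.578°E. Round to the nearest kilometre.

Δλ = 38.578 − 173.187 = -134.609°.
Δφ = 65.404 − 52.881 = 12.523°.
a = sin²(Δφ/2) + cos φ₁ · cos φ₂ · sin²(Δλ/2) = 0.225679.
c = 2·atan2(√a, √(1−a)) = 0.99006 rad → d = 6371·c ≈ 6307.66 km.

6308 km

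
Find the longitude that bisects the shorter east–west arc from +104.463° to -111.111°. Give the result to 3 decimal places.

+176.676°

Signed shortest Δλ from +104.463° to -111.111° is +144.426°.
Midpoint longitude = +104.463° + (+144.426°)/2 = +104.463° + 72.213° = +176.676°.
(The naïve average (+104.463 + -111.111)/2 = -3.324° is on the wrong side of the globe.)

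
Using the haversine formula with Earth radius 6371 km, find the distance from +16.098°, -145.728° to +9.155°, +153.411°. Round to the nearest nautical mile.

Δλ = 153.411 − -145.728 = 299.139°; wrapped into (−180°, 180°]: -60.861°.
Δφ = 9.155 − 16.098 = -6.943°.
a = sin²(Δφ/2) + cos φ₁ · cos φ₂ · sin²(Δλ/2) = 0.247003.
c = 2·atan2(√a, √(1−a)) = 1.04026 rad → d = 6371·c ≈ 6627.51 km ≈ 3578.57 nmi.

3579 nmi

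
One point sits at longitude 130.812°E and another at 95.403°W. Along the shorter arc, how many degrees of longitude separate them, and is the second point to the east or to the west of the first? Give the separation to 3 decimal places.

133.785° east

Raw difference: -95.403 − 130.812 = -226.215°.
Normalise into (−180°, 180°]: -226.215° + 360° = 133.785°.
Positive ⇒ the second point lies to the east; separation 133.785°.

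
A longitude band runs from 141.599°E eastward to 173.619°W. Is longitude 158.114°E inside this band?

Yes

Band width going east from +141.599° to -173.619°: ((-173.619 − 141.599) mod 360) = 44.782°.
Offset of +158.114° east of the west edge: ((158.114 − 141.599) mod 360) = 16.515°.
16.515° ≤ 44.782° ⇒ inside.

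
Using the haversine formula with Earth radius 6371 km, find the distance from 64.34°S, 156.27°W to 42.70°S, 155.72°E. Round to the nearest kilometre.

Δλ = 155.72 − -156.27 = 311.99°; wrapped into (−180°, 180°]: -48.01°.
Δφ = -42.70 − -64.34 = 21.64°.
a = sin²(Δφ/2) + cos φ₁ · cos φ₂ · sin²(Δλ/2) = 0.087909.
c = 2·atan2(√a, √(1−a)) = 0.60204 rad → d = 6371·c ≈ 3835.60 km.

3836 km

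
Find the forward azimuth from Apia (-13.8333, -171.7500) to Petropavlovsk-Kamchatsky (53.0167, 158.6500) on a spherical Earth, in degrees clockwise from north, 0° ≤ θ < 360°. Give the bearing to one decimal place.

341.7°

Δλ = 158.6500 − -171.7500 = 330.4000°; wrapped into (−180°, 180°]: -29.6000°.
θ = atan2( sin Δλ · cos φ₂ , cos φ₁ · sin φ₂ − sin φ₁ · cos φ₂ · cos Δλ )
  = atan2(-0.29715, 0.90071) = -18.258° → normalised to [0°, 360°): 341.742°.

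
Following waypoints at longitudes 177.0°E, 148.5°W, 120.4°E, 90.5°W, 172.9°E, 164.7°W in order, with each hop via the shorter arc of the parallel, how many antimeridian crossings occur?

5

Leg 1: +177.0° → -148.5°, shortest Δλ = 34.5° (east) — crosses 180°.
Leg 2: -148.5° → +120.4°, shortest Δλ = -91.1° (west) — crosses 180°.
Leg 3: +120.4° → -90.5°, shortest Δλ = 149.1° (east) — crosses 180°.
Leg 4: -90.5° → +172.9°, shortest Δλ = -96.6° (west) — crosses 180°.
Leg 5: +172.9° → -164.7°, shortest Δλ = 22.4° (east) — crosses 180°.
Total crossings: 5.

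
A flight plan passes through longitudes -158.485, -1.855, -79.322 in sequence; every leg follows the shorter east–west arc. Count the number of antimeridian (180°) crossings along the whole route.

0

Leg 1: -158.485° → -1.855°, shortest Δλ = 156.63° (east) — does not cross 180°.
Leg 2: -1.855° → -79.322°, shortest Δλ = -77.467° (west) — does not cross 180°.
Total crossings: 0.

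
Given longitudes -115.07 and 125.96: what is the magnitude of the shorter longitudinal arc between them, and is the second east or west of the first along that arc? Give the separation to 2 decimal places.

118.97° west

Raw difference: 125.96 − -115.07 = 241.03°.
Normalise into (−180°, 180°]: 241.03° − 360° = -118.97°.
Negative ⇒ the second point lies to the west; separation 118.97°.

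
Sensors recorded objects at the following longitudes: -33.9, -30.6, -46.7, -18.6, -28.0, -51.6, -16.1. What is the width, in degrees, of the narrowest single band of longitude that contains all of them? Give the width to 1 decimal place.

35.5°

Sort the longitudes: -51.6°, -46.7°, -33.9°, -30.6°, -28.0°, -18.6°, -16.1°.
Eastward gaps between consecutive values (wrapping around): 4.9°, 12.8°, 3.3°, 2.6°, 9.4°, 2.5°, 324.5°.
Largest gap = 324.5° ⇒ minimal covering band is its complement: 360° − 324.5° = 35.5°.
Band runs from -51.6° eastward to -16.1°.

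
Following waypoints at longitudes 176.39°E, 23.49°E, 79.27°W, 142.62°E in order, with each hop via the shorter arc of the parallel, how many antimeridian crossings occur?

Leg 1: +176.39° → +23.49°, shortest Δλ = -152.9° (west) — does not cross 180°.
Leg 2: +23.49° → -79.27°, shortest Δλ = -102.76° (west) — does not cross 180°.
Leg 3: -79.27° → +142.62°, shortest Δλ = -138.11° (west) — crosses 180°.
Total crossings: 1.

1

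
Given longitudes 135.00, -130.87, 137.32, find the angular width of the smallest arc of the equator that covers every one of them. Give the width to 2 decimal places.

94.13°

Sort the longitudes: -130.87°, +135.00°, +137.32°.
Eastward gaps between consecutive values (wrapping around): 265.87°, 2.32°, 91.81°.
Largest gap = 265.87° ⇒ minimal covering band is its complement: 360° − 265.87° = 94.13°.
Band runs from +135.00° eastward to -130.87°, crossing the antimeridian.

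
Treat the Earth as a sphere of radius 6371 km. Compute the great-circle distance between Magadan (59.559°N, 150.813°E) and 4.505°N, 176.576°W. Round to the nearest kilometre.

Δλ = -176.576 − 150.813 = -327.389°; wrapped into (−180°, 180°]: 32.611°.
Δφ = 4.505 − 59.559 = -55.054°.
a = sin²(Δφ/2) + cos φ₁ · cos φ₂ · sin²(Δλ/2) = 0.253412.
c = 2·atan2(√a, √(1−a)) = 1.05506 rad → d = 6371·c ≈ 6721.78 km.

6722 km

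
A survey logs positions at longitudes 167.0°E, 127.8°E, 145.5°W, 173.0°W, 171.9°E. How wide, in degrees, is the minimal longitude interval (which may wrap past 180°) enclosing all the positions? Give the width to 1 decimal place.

Sort the longitudes: -173.0°, -145.5°, +127.8°, +167.0°, +171.9°.
Eastward gaps between consecutive values (wrapping around): 27.5°, 273.3°, 39.2°, 4.9°, 15.1°.
Largest gap = 273.3° ⇒ minimal covering band is its complement: 360° − 273.3° = 86.7°.
Band runs from +127.8° eastward to -145.5°, crossing the antimeridian.

86.7°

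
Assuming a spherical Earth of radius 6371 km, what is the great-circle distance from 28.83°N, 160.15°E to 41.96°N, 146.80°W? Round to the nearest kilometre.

Δλ = -146.80 − 160.15 = -306.95°; wrapped into (−180°, 180°]: 53.05°.
Δφ = 41.96 − 28.83 = 13.13°.
a = sin²(Δφ/2) + cos φ₁ · cos φ₂ · sin²(Δλ/2) = 0.142996.
c = 2·atan2(√a, √(1−a)) = 0.77559 rad → d = 6371·c ≈ 4941.29 km.

4941 km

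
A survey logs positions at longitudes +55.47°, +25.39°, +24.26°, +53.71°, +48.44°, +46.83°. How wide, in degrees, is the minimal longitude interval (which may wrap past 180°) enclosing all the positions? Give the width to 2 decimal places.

31.21°

Sort the longitudes: +24.26°, +25.39°, +46.83°, +48.44°, +53.71°, +55.47°.
Eastward gaps between consecutive values (wrapping around): 1.13°, 21.44°, 1.61°, 5.27°, 1.76°, 328.79°.
Largest gap = 328.79° ⇒ minimal covering band is its complement: 360° − 328.79° = 31.21°.
Band runs from +24.26° eastward to +55.47°.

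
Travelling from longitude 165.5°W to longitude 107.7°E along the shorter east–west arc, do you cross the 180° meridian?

Naïve |107.7 − -165.5| = 273.2° > 180°, so the shorter arc goes the other way round — across 180°.
Signed shortest Δλ = ((107.7 − -165.5 + 180) mod 360) − 180 = -86.8°.
Going west by 86.8° from -165.5° passes through 180° before reaching +107.7°.

Yes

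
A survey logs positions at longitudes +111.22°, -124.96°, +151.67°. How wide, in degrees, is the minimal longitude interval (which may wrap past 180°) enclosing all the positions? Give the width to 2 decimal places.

Sort the longitudes: -124.96°, +111.22°, +151.67°.
Eastward gaps between consecutive values (wrapping around): 236.18°, 40.45°, 83.37°.
Largest gap = 236.18° ⇒ minimal covering band is its complement: 360° − 236.18° = 123.82°.
Band runs from +111.22° eastward to -124.96°, crossing the antimeridian.

123.82°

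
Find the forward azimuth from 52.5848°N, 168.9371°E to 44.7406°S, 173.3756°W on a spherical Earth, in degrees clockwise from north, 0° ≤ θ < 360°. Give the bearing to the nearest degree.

167°

Δλ = -173.3756 − 168.9371 = -342.3127°; wrapped into (−180°, 180°]: 17.6873°.
θ = atan2( sin Δλ · cos φ₂ , cos φ₁ · sin φ₂ − sin φ₁ · cos φ₂ · cos Δλ )
  = atan2(0.21580, -0.96517) = 167.396° → normalised to [0°, 360°): 167.396°.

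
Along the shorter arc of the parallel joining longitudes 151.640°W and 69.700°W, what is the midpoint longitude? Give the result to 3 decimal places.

Signed shortest Δλ from -151.640° to -69.700° is +81.940°.
Midpoint longitude = -151.640° + (+81.940°)/2 = -151.640° + 40.970° = -110.670°.

110.670°W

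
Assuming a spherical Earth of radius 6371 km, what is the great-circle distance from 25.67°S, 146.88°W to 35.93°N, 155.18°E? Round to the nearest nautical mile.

Δλ = 155.18 − -146.88 = 302.06°; wrapped into (−180°, 180°]: -57.94°.
Δφ = 35.93 − -25.67 = 61.60°.
a = sin²(Δφ/2) + cos φ₁ · cos φ₂ · sin²(Δλ/2) = 0.433400.
c = 2·atan2(√a, √(1−a)) = 1.43720 rad → d = 6371·c ≈ 9156.40 km ≈ 4944.06 nmi.

4944 nmi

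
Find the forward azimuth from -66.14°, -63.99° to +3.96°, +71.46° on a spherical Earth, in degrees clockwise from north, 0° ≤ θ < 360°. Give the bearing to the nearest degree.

Δλ = 71.46 − -63.99 = 135.45°.
θ = atan2( sin Δλ · cos φ₂ , cos φ₁ · sin φ₂ − sin φ₁ · cos φ₂ · cos Δλ )
  = atan2(0.69986, -0.62224) = 131.640° → normalised to [0°, 360°): 131.640°.

132°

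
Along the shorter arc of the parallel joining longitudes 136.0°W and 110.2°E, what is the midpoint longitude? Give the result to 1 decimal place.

Signed shortest Δλ from -136.0° to +110.2° is -113.8°.
Midpoint longitude = -136.0° + (-113.8°)/2 = -136.0° − 56.9° = -192.9°.
Normalise into (−180°, 180°]: +167.1°.
(The naïve average (-136.0 + +110.2)/2 = -12.9° is on the wrong side of the globe.)

167.1°E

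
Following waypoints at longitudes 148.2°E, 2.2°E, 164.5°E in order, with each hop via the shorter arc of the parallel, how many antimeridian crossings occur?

Leg 1: +148.2° → +2.2°, shortest Δλ = -146.0° (west) — does not cross 180°.
Leg 2: +2.2° → +164.5°, shortest Δλ = 162.3° (east) — does not cross 180°.
Total crossings: 0.

0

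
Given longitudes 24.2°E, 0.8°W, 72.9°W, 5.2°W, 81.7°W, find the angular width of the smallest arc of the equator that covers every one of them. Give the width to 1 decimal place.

Sort the longitudes: -81.7°, -72.9°, -5.2°, -0.8°, +24.2°.
Eastward gaps between consecutive values (wrapping around): 8.8°, 67.7°, 4.4°, 25.0°, 254.1°.
Largest gap = 254.1° ⇒ minimal covering band is its complement: 360° − 254.1° = 105.9°.
Band runs from -81.7° eastward to +24.2°.

105.9°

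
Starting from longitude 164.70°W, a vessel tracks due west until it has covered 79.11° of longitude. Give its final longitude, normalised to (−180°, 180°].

Start at -164.70°; shift −79.11° → -243.81°.
-243.81° lies outside (−180°, 180°]; add 360° → +116.19°.

116.19°E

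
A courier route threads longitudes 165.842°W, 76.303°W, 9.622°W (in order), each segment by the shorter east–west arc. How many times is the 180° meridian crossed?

0

Leg 1: -165.842° → -76.303°, shortest Δλ = 89.539° (east) — does not cross 180°.
Leg 2: -76.303° → -9.622°, shortest Δλ = 66.681° (east) — does not cross 180°.
Total crossings: 0.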